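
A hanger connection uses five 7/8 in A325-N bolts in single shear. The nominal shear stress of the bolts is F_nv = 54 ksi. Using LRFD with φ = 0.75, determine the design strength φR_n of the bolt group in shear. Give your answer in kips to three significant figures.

A_b = π × 0.875² / 4 = 0.6013 in².
R_n = F_nv · A_b · n · n_s = 54 × 0.6013 × 5 × 1 = 162.4 kips.
Design strength φR_n = 0.75 × 162.4 = 122 kips.

122 kips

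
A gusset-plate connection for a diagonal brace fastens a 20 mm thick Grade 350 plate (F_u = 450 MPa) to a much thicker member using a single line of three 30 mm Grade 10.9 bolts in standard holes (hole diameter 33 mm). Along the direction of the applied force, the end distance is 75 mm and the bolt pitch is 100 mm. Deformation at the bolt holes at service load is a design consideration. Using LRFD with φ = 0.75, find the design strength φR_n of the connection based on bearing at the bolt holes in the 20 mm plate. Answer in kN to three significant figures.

1450 kN

Per bolt r_n = 1.2 l_c t F_u ≤ 2.4 d t F_u; upper limit = 2.4 × 30 × 20 × 450 / 1000 = 648 kN.
Edge bolt: l_c = 75 − 33/2 = 58.5 mm → 1.2 × 58.5 × 20 × 450 / 1000 = 631.8 → r_n = 631.8 kN.
Interior bolts: l_c = 100 − 33 = 67 mm → 1.2 × 67 × 20 × 450 / 1000 = 723.6 → r_n = 648 kN.
R_n = 1 × 631.8 + 2 × 648 = 1928 kN.
Design strength φR_n = 0.75 × 1928 = 1450 kN.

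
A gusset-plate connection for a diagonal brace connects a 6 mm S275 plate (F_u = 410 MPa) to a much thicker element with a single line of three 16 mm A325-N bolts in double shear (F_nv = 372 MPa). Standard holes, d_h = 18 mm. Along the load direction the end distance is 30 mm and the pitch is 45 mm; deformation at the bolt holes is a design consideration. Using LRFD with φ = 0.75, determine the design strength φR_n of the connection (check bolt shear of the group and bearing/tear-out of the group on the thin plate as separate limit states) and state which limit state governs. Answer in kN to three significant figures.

166 kN (bearing governs)

Bolt shear: A_b = π·16²/4 = 201.1 mm²; R_n = 372 × 201.1 × 3 × 2 / 1000 = 448.8 kN → 0.75 × 448.8 = 337 kN.
Bearing (1.2 l_c t F_u ≤ 2.4 d t F_u): upper limit = 2.4·16·6·410 / 1000 = 94.46 kN.
  Edge l_c = 30 − 18/2 = 21 → r_n = 61.99 kN; interior l_c = 45 − 18 = 27 → r_n = 79.7 kN.
  R_n,bearing = 1·61.99 + 2·79.7 = 221.4 kN → 0.75 × 221.4 = 166 kN.
Bearing governs: 166 kN.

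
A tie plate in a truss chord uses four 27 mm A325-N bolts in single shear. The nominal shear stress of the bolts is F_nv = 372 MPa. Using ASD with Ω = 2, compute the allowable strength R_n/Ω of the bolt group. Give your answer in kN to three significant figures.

426 kN

A_b = π × 27² / 4 = 572.6 mm².
R_n = F_nv · A_b · n · n_s = 372 × 572.6 × 4 × 1 / 1000 = 852 kN.
Allowable strength R_n/Ω = 852 / 2 = 426 kN.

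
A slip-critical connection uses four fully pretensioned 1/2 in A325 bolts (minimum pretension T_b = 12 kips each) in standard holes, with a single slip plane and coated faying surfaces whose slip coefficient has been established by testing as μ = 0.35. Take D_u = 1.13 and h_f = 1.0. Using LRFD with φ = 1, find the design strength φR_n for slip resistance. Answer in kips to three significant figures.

R_n = μ · D_u · h_f · T_b · n_s · n_b = 0.35 × 1.13 × 1.0 × 12 × 1 × 4 = 18.98 kips.
Design strength φR_n = 1 × 18.98 = 19 kips.

19 kips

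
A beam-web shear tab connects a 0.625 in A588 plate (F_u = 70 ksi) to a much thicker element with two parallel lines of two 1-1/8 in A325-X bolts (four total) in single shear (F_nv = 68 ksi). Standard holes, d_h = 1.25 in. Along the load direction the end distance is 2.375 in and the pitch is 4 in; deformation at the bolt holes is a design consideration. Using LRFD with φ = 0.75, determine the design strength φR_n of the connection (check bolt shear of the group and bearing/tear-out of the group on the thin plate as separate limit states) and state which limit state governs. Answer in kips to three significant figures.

203 kips (bolt shear governs)

Bolt shear: A_b = π·1.125²/4 = 0.994 in²; R_n = 68 × 0.994 × 4 × 1 = 270.4 kips → 0.75 × 270.4 = 203 kips.
Bearing (1.2 l_c t F_u ≤ 2.4 d t F_u): upper limit = 2.4·1.125·0.625·70 = 118.1 kips.
  Edge l_c = 2.375 − 1.25/2 = 1.75 → r_n = 91.88 kips; interior l_c = 4 − 1.25 = 2.75 → r_n = 118.1 kips.
  R_n,bearing = 2·91.88 + 2·118.1 = 420 kips → 0.75 × 420 = 315 kips.
Bolt shear governs: 203 kips.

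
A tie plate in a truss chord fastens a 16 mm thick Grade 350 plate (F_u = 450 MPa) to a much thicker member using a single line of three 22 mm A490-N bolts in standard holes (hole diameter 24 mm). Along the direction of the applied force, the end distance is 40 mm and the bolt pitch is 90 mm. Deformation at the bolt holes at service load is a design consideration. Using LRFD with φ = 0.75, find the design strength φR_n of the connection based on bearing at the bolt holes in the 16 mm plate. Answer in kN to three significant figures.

752 kN

Per bolt r_n = 1.2 l_c t F_u ≤ 2.4 d t F_u; upper limit = 2.4 × 22 × 16 × 450 / 1000 = 380.2 kN.
Edge bolt: l_c = 40 − 24/2 = 28 mm → 1.2 × 28 × 16 × 450 / 1000 = 241.9 → r_n = 241.9 kN.
Interior bolts: l_c = 90 − 24 = 66 mm → 1.2 × 66 × 16 × 450 / 1000 = 570.2 → r_n = 380.2 kN.
R_n = 1 × 241.9 + 2 × 380.2 = 1002 kN.
Design strength φR_n = 0.75 × 1002 = 752 kN.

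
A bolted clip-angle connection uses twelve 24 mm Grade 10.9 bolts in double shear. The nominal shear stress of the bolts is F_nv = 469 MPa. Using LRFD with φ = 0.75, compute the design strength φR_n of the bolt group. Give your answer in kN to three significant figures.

A_b = π × 24² / 4 = 452.4 mm².
R_n = F_nv · A_b · n · n_s = 469 × 452.4 × 12 × 2 / 1000 = 5092 kN.
Design strength φR_n = 0.75 × 5092 = 3820 kN.

3820 kN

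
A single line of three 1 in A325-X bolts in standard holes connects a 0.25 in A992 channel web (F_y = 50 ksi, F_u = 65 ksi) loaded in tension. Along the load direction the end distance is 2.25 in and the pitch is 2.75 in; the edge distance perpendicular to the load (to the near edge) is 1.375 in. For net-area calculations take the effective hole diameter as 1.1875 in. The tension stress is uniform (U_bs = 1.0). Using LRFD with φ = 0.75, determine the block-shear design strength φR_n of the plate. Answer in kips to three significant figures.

Shear plane L_v = 2.25 + 2·2.75 = 7.75 in; A_gv = 7.75 × 0.25 = 1.938 in².
A_nv = (7.75 − 2.5·1.1875) × 0.25 = 1.195 in².
A_nt = (1.375 − 0.5·1.1875) × 0.25 = 0.1953 in².
0.6 F_u A_nv = 46.62 kips; 0.6 F_y A_gv = 58.12 kips → shear rupture governs the shear term.
R_n = 46.62 + 1.0 × 65 × 0.1953 = 59.31 kips.
Design strength φR_n = 0.75 × 59.31 = 44.5 kips.

44.5 kips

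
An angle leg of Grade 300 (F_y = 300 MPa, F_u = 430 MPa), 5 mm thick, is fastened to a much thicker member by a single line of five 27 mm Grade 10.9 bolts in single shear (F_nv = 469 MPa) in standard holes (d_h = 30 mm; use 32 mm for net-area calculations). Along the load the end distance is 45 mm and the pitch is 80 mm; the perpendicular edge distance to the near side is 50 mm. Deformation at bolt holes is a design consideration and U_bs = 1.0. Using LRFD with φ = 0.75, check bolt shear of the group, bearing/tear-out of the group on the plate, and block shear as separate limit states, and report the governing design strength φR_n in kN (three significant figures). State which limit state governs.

269 kN (block shear governs)

Bolt shear: A_b = π·27²/4 = 572.6 mm²; R_n = 469 × 572.6 × 5 × 1 / 1000 = 1343 kN → 0.75 × 1343 = 1010 kN.
Bearing: edge l_c = 30, r_n = 77.4 kN; interior l_c = 50, r_n = 129 kN; R_n = 77.4 + 4·129 = 593.4 kN → 445 kN.
Block shear: A_gv = 1825, A_nv = 1105, A_nt = 170 mm²; R_n = min(0.6F_uA_nv, 0.6F_yA_gv) + U_bs·F_u·A_nt = 358.2 kN → 269 kN.
Block shear governs: 269 kN.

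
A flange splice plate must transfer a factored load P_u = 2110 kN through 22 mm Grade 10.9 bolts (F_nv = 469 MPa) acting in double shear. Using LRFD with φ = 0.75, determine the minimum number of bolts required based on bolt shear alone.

8 bolts

A_b = π·22²/4 = 380.1 mm².
Per-bolt design strength φR_n = 0.75 × 469 × 380.1 × 2 / 1000 = 267.4 kN.
n ≥ 2110 / 267.4 = 7.89 → use 8 bolts.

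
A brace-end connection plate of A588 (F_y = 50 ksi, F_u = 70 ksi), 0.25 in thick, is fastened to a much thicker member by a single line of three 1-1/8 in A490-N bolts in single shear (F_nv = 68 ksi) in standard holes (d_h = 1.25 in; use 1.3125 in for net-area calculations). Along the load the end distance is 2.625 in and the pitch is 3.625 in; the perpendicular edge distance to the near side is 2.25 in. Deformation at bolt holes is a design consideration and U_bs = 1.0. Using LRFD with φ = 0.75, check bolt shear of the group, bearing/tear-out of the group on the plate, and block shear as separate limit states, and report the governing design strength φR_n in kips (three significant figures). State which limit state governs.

Bolt shear: A_b = π·1.125²/4 = 0.994 in²; R_n = 68 × 0.994 × 3 × 1 = 202.8 kips → 0.75 × 202.8 = 152 kips.
Bearing: edge l_c = 2, r_n = 42 kips; interior l_c = 2.375, r_n = 47.25 kips; R_n = 42 + 2·47.25 = 136.5 kips → 102 kips.
Block shear: A_gv = 2.469, A_nv = 1.648, A_nt = 0.3984 in²; R_n = min(0.6F_uA_nv, 0.6F_yA_gv) + U_bs·F_u·A_nt = 97.12 kips → 72.8 kips.
Block shear governs: 72.8 kips.

72.8 kips (block shear governs)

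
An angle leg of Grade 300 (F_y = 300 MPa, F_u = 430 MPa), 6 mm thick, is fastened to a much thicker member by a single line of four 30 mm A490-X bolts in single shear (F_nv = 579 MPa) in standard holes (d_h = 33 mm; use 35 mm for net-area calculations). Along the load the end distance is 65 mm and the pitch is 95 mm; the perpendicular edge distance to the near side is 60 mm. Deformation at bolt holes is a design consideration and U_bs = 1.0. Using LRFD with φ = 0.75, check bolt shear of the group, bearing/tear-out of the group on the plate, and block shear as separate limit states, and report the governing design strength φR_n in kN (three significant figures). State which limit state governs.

Bolt shear: A_b = π·30²/4 = 706.9 mm²; R_n = 579 × 706.9 × 4 × 1 / 1000 = 1637 kN → 0.75 × 1637 = 1230 kN.
Bearing: edge l_c = 48.5, r_n = 150.2 kN; interior l_c = 62, r_n = 185.8 kN; R_n = 150.2 + 3·185.8 = 707.4 kN → 531 kN.
Block shear: A_gv = 2100, A_nv = 1365, A_nt = 255 mm²; R_n = min(0.6F_uA_nv, 0.6F_yA_gv) + U_bs·F_u·A_nt = 461.8 kN → 346 kN.
Block shear governs: 346 kN.

346 kN (block shear governs)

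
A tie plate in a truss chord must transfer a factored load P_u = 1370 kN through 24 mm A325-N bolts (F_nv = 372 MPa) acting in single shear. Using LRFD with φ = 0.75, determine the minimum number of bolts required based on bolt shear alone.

A_b = π·24²/4 = 452.4 mm².
Per-bolt design strength φR_n = 0.75 × 372 × 452.4 × 1 / 1000 = 126.2 kN.
n ≥ 1370 / 126.2 = 10.85 → use 11 bolts.

11 bolts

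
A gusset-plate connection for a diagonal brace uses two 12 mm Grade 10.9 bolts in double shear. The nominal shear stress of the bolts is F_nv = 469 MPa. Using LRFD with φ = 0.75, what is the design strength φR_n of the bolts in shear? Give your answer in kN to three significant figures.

A_b = π × 12² / 4 = 113.1 mm².
R_n = F_nv · A_b · n · n_s = 469 × 113.1 × 2 × 2 / 1000 = 212.2 kN.
Design strength φR_n = 0.75 × 212.2 = 159 kN.

159 kN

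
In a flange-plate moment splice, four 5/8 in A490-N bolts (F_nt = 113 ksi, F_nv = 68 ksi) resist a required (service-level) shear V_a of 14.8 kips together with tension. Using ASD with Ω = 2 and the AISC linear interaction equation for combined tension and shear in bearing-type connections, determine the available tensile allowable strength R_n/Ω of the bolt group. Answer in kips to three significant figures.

65.5 kips

A_b = π·0.625²/4 = 0.3068 in²; f_rv = 14.8 / (4 × 0.3068) = 12.06 ksi.
F'_nt = 1.3 F_nt − (Ω F_nt / F_nv) f_rv = 1.3·113 − (2·113/68)·12.06 = 106.8 ksi, capped at F_nt → F'_nt = 106.8 ksi.
R_n = F'_nt · A_b · n = 106.8 × 0.3068 × 4 = 131.1 kips.
Allowable strength R_n/Ω = 131.1 / 2 = 65.5 kips.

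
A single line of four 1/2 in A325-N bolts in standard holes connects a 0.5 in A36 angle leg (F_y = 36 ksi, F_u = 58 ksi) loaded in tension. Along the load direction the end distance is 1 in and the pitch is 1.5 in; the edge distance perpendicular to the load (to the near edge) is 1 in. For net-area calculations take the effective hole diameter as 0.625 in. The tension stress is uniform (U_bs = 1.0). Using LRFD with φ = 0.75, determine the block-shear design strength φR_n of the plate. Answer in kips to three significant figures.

58.2 kips

Shear plane L_v = 1 + 3·1.5 = 5.5 in; A_gv = 5.5 × 0.5 = 2.75 in².
A_nv = (5.5 − 3.5·0.625) × 0.5 = 1.656 in².
A_nt = (1 − 0.5·0.625) × 0.5 = 0.3438 in².
0.6 F_u A_nv = 57.64 kips; 0.6 F_y A_gv = 59.4 kips → shear rupture governs the shear term.
R_n = 57.64 + 1.0 × 58 × 0.3438 = 77.57 kips.
Design strength φR_n = 0.75 × 77.57 = 58.2 kips.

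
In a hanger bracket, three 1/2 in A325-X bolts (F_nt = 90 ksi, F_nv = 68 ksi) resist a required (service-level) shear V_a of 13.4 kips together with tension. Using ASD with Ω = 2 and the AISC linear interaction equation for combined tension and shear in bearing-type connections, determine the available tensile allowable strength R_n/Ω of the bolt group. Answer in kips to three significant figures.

A_b = π·0.5²/4 = 0.1963 in²; f_rv = 13.4 / (3 × 0.1963) = 22.75 ksi.
F'_nt = 1.3 F_nt − (Ω F_nt / F_nv) f_rv = 1.3·90 − (2·90/68)·22.75 = 56.78 ksi, capped at F_nt → F'_nt = 56.78 ksi.
R_n = F'_nt · A_b · n = 56.78 × 0.1963 × 3 = 33.45 kips.
Allowable strength R_n/Ω = 33.45 / 2 = 16.7 kips.

16.7 kips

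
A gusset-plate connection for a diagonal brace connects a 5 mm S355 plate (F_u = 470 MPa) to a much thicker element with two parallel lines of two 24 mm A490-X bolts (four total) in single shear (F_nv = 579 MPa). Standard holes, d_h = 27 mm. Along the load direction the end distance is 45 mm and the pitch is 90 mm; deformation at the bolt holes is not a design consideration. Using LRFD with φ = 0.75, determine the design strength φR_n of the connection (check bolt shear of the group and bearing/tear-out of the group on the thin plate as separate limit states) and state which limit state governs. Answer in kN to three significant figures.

Bolt shear: A_b = π·24²/4 = 452.4 mm²; R_n = 579 × 452.4 × 4 × 1 / 1000 = 1048 kN → 0.75 × 1048 = 786 kN.
Bearing (1.5 l_c t F_u ≤ 3.0 d t F_u): upper limit = 3.0·24·5·470 / 1000 = 169.2 kN.
  Edge l_c = 45 − 27/2 = 31.5 → r_n = 111 kN; interior l_c = 90 − 27 = 63 → r_n = 169.2 kN.
  R_n,bearing = 2·111 + 2·169.2 = 560.5 kN → 0.75 × 560.5 = 420 kN.
Bearing governs: 420 kN.

420 kN (bearing governs)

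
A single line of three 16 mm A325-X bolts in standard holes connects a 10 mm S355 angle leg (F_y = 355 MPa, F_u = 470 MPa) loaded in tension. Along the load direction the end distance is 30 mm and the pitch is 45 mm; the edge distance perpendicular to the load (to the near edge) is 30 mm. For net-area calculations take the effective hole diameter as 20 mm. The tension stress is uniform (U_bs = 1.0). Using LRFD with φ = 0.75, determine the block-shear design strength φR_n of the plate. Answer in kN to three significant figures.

Shear plane L_v = 30 + 2·45 = 120 mm; A_gv = 120 × 10 = 1200 mm².
A_nv = (120 − 2.5·20) × 10 = 700 mm².
A_nt = (30 − 0.5·20) × 10 = 200 mm².
0.6 F_u A_nv = 197.4 kN; 0.6 F_y A_gv = 255.6 kN → shear rupture governs the shear term.
R_n = 197.4 + 1.0 × 470 × 200 / 1000 = 291.4 kN.
Design strength φR_n = 0.75 × 291.4 = 219 kN.

219 kN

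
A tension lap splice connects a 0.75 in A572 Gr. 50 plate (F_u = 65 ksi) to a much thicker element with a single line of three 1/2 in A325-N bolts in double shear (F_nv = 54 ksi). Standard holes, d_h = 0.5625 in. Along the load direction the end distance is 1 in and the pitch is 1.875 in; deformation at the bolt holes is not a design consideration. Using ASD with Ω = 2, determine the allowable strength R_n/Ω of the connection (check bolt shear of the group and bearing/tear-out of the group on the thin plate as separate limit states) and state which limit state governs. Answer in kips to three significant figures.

31.8 kips (bolt shear governs)

Bolt shear: A_b = π·0.5²/4 = 0.1963 in²; R_n = 54 × 0.1963 × 3 × 2 = 63.62 kips → 63.62 / 2 = 31.8 kips.
Bearing (1.5 l_c t F_u ≤ 3.0 d t F_u): upper limit = 3.0·0.5·0.75·65 = 73.12 kips.
  Edge l_c = 1 − 0.5625/2 = 0.7188 → r_n = 52.56 kips; interior l_c = 1.875 − 0.5625 = 1.312 → r_n = 73.12 kips.
  R_n,bearing = 1·52.56 + 2·73.12 = 198.8 kips → 198.8 / 2 = 99.4 kips.
Bolt shear governs: 31.8 kips.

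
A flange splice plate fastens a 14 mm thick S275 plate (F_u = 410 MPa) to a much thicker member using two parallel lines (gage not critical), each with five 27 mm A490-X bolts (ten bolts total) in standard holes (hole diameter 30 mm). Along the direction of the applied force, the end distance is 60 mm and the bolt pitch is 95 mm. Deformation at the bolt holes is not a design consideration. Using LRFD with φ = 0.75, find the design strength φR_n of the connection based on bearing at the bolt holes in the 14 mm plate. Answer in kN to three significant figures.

3370 kN

Per bolt r_n = 1.5 l_c t F_u ≤ 3.0 d t F_u; upper limit = 3.0 × 27 × 14 × 410 / 1000 = 464.9 kN.
Edge bolt: l_c = 60 − 30/2 = 45 mm → 1.5 × 45 × 14 × 410 / 1000 = 387.4 → r_n = 387.4 kN.
Interior bolts: l_c = 95 − 30 = 65 mm → 1.5 × 65 × 14 × 410 / 1000 = 559.6 → r_n = 464.9 kN.
R_n = 2 × 387.4 + 8 × 464.9 = 4494 kN.
Design strength φR_n = 0.75 × 4494 = 3370 kN.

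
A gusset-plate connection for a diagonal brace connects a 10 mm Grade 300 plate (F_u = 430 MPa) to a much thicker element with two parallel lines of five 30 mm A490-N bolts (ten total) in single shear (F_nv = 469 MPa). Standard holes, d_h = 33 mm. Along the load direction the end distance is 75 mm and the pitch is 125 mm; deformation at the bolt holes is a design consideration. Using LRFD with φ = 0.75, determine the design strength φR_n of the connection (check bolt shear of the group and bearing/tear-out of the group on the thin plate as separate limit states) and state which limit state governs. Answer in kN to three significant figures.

Bolt shear: A_b = π·30²/4 = 706.9 mm²; R_n = 469 × 706.9 × 10 × 1 / 1000 = 3315 kN → 0.75 × 3315 = 2490 kN.
Bearing (1.2 l_c t F_u ≤ 2.4 d t F_u): upper limit = 2.4·30·10·430 / 1000 = 309.6 kN.
  Edge l_c = 75 − 33/2 = 58.5 → r_n = 301.9 kN; interior l_c = 125 − 33 = 92 → r_n = 309.6 kN.
  R_n,bearing = 2·301.9 + 8·309.6 = 3081 kN → 0.75 × 3081 = 2310 kN.
Bearing governs: 2310 kN.

2310 kN (bearing governs)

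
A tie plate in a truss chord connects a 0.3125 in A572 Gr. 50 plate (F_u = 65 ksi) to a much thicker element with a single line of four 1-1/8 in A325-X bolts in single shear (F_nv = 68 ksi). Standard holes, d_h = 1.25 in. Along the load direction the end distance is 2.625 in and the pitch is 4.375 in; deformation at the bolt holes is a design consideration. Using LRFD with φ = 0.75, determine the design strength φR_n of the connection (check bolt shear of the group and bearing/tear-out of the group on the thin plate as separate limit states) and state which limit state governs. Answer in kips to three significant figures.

160 kips (bearing governs)

Bolt shear: A_b = π·1.125²/4 = 0.994 in²; R_n = 68 × 0.994 × 4 × 1 = 270.4 kips → 0.75 × 270.4 = 203 kips.
Bearing (1.2 l_c t F_u ≤ 2.4 d t F_u): upper limit = 2.4·1.125·0.3125·65 = 54.84 kips.
  Edge l_c = 2.625 − 1.25/2 = 2 → r_n = 48.75 kips; interior l_c = 4.375 − 1.25 = 3.125 → r_n = 54.84 kips.
  R_n,bearing = 1·48.75 + 3·54.84 = 213.3 kips → 0.75 × 213.3 = 160 kips.
Bearing governs: 160 kips.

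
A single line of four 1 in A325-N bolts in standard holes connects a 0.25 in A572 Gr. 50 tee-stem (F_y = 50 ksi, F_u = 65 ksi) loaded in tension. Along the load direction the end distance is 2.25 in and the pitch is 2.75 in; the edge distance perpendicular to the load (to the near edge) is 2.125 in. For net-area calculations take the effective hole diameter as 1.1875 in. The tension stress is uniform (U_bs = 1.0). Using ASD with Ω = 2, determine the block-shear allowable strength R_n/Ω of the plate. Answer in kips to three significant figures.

Shear plane L_v = 2.25 + 3·2.75 = 10.5 in; A_gv = 10.5 × 0.25 = 2.625 in².
A_nv = (10.5 − 3.5·1.1875) × 0.25 = 1.586 in².
A_nt = (2.125 − 0.5·1.1875) × 0.25 = 0.3828 in².
0.6 F_u A_nv = 61.85 kips; 0.6 F_y A_gv = 78.75 kips → shear rupture governs the shear term.
R_n = 61.85 + 1.0 × 65 × 0.3828 = 86.73 kips.
Allowable strength R_n/Ω = 86.73 / 2 = 43.4 kips.

43.4 kips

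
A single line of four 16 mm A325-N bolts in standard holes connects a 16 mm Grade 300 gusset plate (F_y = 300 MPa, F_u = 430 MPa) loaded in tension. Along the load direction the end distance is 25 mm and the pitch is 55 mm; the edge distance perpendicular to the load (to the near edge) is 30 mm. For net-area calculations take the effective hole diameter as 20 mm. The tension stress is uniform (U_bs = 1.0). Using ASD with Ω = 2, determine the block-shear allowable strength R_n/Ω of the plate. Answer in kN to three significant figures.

Shear plane L_v = 25 + 3·55 = 190 mm; A_gv = 190 × 16 = 3040 mm².
A_nv = (190 − 3.5·20) × 16 = 1920 mm².
A_nt = (30 − 0.5·20) × 16 = 320 mm².
0.6 F_u A_nv = 495.4 kN; 0.6 F_y A_gv = 547.2 kN → shear rupture governs the shear term.
R_n = 495.4 + 1.0 × 430 × 320 / 1000 = 633 kN.
Allowable strength R_n/Ω = 633 / 2 = 316 kN.

316 kN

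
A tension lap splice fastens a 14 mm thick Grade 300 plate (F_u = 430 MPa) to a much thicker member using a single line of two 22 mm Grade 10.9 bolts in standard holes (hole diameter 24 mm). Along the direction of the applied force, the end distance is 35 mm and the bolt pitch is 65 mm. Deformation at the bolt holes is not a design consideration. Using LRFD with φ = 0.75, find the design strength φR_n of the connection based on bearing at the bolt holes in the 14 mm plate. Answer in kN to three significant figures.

433 kN

Per bolt r_n = 1.5 l_c t F_u ≤ 3.0 d t F_u; upper limit = 3.0 × 22 × 14 × 430 / 1000 = 397.3 kN.
Edge bolt: l_c = 35 − 24/2 = 23 mm → 1.5 × 23 × 14 × 430 / 1000 = 207.7 → r_n = 207.7 kN.
Interior bolts: l_c = 65 − 24 = 41 mm → 1.5 × 41 × 14 × 430 / 1000 = 370.2 → r_n = 370.2 kN.
R_n = 1 × 207.7 + 1 × 370.2 = 577.9 kN.
Design strength φR_n = 0.75 × 577.9 = 433 kN.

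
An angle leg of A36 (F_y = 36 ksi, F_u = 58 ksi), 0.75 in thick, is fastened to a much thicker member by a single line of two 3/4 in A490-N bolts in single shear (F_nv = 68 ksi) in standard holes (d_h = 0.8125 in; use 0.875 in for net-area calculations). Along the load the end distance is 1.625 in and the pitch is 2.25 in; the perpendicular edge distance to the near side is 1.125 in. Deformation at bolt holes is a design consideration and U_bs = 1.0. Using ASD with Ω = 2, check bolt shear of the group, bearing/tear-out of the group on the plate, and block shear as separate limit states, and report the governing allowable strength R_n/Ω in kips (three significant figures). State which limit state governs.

Bolt shear: A_b = π·0.75²/4 = 0.4418 in²; R_n = 68 × 0.4418 × 2 × 1 = 60.08 kips → 60.08 / 2 = 30 kips.
Bearing: edge l_c = 1.219, r_n = 63.62 kips; interior l_c = 1.438, r_n = 75.04 kips; R_n = 63.62 + 1·75.04 = 138.7 kips → 69.3 kips.
Block shear: A_gv = 2.906, A_nv = 1.922, A_nt = 0.5156 in²; R_n = min(0.6F_uA_nv, 0.6F_yA_gv) + U_bs·F_u·A_nt = 92.68 kips → 46.3 kips.
Bolt shear governs: 30 kips.

30 kips (bolt shear governs)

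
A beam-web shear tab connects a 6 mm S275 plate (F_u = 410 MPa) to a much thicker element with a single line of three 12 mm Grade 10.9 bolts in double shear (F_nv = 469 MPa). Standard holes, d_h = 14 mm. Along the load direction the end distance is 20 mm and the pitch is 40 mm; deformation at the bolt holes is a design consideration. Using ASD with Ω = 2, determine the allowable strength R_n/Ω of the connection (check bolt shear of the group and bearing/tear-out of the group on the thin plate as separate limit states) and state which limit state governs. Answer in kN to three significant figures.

Bolt shear: A_b = π·12²/4 = 113.1 mm²; R_n = 469 × 113.1 × 3 × 2 / 1000 = 318.3 kN → 318.3 / 2 = 159 kN.
Bearing (1.2 l_c t F_u ≤ 2.4 d t F_u): upper limit = 2.4·12·6·410 / 1000 = 70.85 kN.
  Edge l_c = 20 − 14/2 = 13 → r_n = 38.38 kN; interior l_c = 40 − 14 = 26 → r_n = 70.85 kN.
  R_n,bearing = 1·38.38 + 2·70.85 = 180.1 kN → 180.1 / 2 = 90 kN.
Bearing governs: 90 kN.

90 kN (bearing governs)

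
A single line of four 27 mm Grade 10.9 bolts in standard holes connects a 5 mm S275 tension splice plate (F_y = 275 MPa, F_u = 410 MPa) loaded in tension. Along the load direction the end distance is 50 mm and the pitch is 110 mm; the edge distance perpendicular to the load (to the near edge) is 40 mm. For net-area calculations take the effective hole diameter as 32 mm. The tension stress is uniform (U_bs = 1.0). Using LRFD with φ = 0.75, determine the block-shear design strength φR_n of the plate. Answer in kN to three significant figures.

Shear plane L_v = 50 + 3·110 = 380 mm; A_gv = 380 × 5 = 1900 mm².
A_nv = (380 − 3.5·32) × 5 = 1340 mm².
A_nt = (40 − 0.5·32) × 5 = 120 mm².
0.6 F_u A_nv = 329.6 kN; 0.6 F_y A_gv = 313.5 kN → shear yielding governs the shear term.
R_n = 313.5 + 1.0 × 410 × 120 / 1000 = 362.7 kN.
Design strength φR_n = 0.75 × 362.7 = 272 kN.

272 kN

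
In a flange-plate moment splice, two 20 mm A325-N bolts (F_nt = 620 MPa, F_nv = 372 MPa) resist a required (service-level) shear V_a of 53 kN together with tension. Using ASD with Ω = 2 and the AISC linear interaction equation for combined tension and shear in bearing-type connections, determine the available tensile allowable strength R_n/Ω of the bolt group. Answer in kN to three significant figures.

165 kN

A_b = π·20²/4 = 314.2 mm²; f_rv = 53 × 1000 / (2 × 314.2) = 84.35 MPa.
F'_nt = 1.3 F_nt − (Ω F_nt / F_nv) f_rv = 1.3·620 − (2·620/372)·84.35 = 524.8 MPa, capped at F_nt → F'_nt = 524.8 MPa.
R_n = F'_nt · A_b · n = 524.8 × 314.2 × 2 / 1000 = 329.8 kN.
Allowable strength R_n/Ω = 329.8 / 2 = 165 kN.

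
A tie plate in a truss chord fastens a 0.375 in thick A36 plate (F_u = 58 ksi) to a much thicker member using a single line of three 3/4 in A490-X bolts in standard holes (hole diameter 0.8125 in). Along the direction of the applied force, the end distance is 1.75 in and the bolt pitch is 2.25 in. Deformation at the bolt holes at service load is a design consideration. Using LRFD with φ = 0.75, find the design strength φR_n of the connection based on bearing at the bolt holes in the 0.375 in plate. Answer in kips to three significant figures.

82.6 kips

Per bolt r_n = 1.2 l_c t F_u ≤ 2.4 d t F_u; upper limit = 2.4 × 0.75 × 0.375 × 58 = 39.15 kips.
Edge bolt: l_c = 1.75 − 0.8125/2 = 1.344 in → 1.2 × 1.344 × 0.375 × 58 = 35.07 → r_n = 35.07 kips.
Interior bolts: l_c = 2.25 − 0.8125 = 1.438 in → 1.2 × 1.438 × 0.375 × 58 = 37.52 → r_n = 37.52 kips.
R_n = 1 × 35.07 + 2 × 37.52 = 110.1 kips.
Design strength φR_n = 0.75 × 110.1 = 82.6 kips.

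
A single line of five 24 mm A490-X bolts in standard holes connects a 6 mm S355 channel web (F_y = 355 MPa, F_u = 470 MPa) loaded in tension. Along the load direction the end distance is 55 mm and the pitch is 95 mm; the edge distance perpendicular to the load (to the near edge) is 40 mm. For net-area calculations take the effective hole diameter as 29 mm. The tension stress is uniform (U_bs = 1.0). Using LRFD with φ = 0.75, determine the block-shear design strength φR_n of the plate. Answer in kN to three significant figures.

Shear plane L_v = 55 + 4·95 = 435 mm; A_gv = 435 × 6 = 2610 mm².
A_nv = (435 − 4.5·29) × 6 = 1827 mm².
A_nt = (40 − 0.5·29) × 6 = 153 mm².
0.6 F_u A_nv = 515.2 kN; 0.6 F_y A_gv = 555.9 kN → shear rupture governs the shear term.
R_n = 515.2 + 1.0 × 470 × 153 / 1000 = 587.1 kN.
Design strength φR_n = 0.75 × 587.1 = 440 kN.

440 kN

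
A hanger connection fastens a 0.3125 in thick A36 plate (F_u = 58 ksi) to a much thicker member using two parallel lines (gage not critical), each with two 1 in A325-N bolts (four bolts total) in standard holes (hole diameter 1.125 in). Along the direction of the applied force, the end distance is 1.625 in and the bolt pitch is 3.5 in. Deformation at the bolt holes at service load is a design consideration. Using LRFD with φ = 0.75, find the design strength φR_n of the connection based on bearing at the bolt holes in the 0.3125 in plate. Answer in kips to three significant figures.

Per bolt r_n = 1.2 l_c t F_u ≤ 2.4 d t F_u; upper limit = 2.4 × 1 × 0.3125 × 58 = 43.5 kips.
Edge bolt: l_c = 1.625 − 1.125/2 = 1.062 in → 1.2 × 1.062 × 0.3125 × 58 = 23.11 → r_n = 23.11 kips.
Interior bolts: l_c = 3.5 − 1.125 = 2.375 in → 1.2 × 2.375 × 0.3125 × 58 = 51.66 → r_n = 43.5 kips.
R_n = 2 × 23.11 + 2 × 43.5 = 133.2 kips.
Design strength φR_n = 0.75 × 133.2 = 99.9 kips.

99.9 kips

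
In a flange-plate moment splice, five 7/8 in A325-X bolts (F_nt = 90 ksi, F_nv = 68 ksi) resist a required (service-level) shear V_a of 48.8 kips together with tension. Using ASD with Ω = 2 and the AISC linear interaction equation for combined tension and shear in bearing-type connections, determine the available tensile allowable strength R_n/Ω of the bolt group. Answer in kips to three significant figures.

A_b = π·0.875²/4 = 0.6013 in²; f_rv = 48.8 / (5 × 0.6013) = 16.23 ksi.
F'_nt = 1.3 F_nt − (Ω F_nt / F_nv) f_rv = 1.3·90 − (2·90/68)·16.23 = 74.04 ksi, capped at F_nt → F'_nt = 74.04 ksi.
R_n = F'_nt · A_b · n = 74.04 × 0.6013 × 5 = 222.6 kips.
Allowable strength R_n/Ω = 222.6 / 2 = 111 kips.

111 kips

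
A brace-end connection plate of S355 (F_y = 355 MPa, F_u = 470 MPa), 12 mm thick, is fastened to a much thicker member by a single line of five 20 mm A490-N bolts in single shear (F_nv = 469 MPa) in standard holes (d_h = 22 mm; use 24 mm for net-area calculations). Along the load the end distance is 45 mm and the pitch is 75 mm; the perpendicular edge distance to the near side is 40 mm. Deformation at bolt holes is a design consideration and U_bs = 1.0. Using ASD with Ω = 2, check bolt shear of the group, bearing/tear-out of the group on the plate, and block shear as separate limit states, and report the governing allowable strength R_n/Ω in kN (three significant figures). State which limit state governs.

Bolt shear: A_b = π·20²/4 = 314.2 mm²; R_n = 469 × 314.2 × 5 × 1 / 1000 = 736.7 kN → 736.7 / 2 = 368 kN.
Bearing: edge l_c = 34, r_n = 230.1 kN; interior l_c = 53, r_n = 270.7 kN; R_n = 230.1 + 4·270.7 = 1313 kN → 656 kN.
Block shear: A_gv = 4140, A_nv = 2844, A_nt = 336 mm²; R_n = min(0.6F_uA_nv, 0.6F_yA_gv) + U_bs·F_u·A_nt = 959.9 kN → 480 kN.
Bolt shear governs: 368 kN.

368 kN (bolt shear governs)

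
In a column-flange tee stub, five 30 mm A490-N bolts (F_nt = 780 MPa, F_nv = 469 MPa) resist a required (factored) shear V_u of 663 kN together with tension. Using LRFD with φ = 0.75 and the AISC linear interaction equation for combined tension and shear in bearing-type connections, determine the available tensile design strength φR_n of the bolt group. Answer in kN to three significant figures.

A_b = π·30²/4 = 706.9 mm²; f_rv = 663 × 1000 / (5 × 706.9) = 187.6 MPa.
F'_nt = 1.3 F_nt − (F_nt / φF_nv) f_rv = 1.3·780 − (780/(0.75·469))·187.6 = 598 MPa, capped at F_nt → F'_nt = 598 MPa.
R_n = F'_nt · A_b · n = 598 × 706.9 × 5 / 1000 = 2114 kN.
Design strength φR_n = 0.75 × 2114 = 1590 kN.

1590 kN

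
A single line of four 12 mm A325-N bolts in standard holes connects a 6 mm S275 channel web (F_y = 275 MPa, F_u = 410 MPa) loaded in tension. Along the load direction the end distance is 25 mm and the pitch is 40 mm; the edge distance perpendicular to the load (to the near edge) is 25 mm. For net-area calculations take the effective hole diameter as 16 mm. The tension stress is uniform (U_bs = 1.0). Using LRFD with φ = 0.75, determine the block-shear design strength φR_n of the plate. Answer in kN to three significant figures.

130 kN

Shear plane L_v = 25 + 3·40 = 145 mm; A_gv = 145 × 6 = 870 mm².
A_nv = (145 − 3.5·16) × 6 = 534 mm².
A_nt = (25 − 0.5·16) × 6 = 102 mm².
0.6 F_u A_nv = 131.4 kN; 0.6 F_y A_gv = 143.6 kN → shear rupture governs the shear term.
R_n = 131.4 + 1.0 × 410 × 102 / 1000 = 173.2 kN.
Design strength φR_n = 0.75 × 173.2 = 130 kN.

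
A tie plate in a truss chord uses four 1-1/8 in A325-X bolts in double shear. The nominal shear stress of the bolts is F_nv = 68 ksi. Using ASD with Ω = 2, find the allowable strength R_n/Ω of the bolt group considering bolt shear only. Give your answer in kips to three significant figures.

270 kips

A_b = π × 1.125² / 4 = 0.994 in².
R_n = F_nv · A_b · n · n_s = 68 × 0.994 × 4 × 2 = 540.7 kips.
Allowable strength R_n/Ω = 540.7 / 2 = 270 kips.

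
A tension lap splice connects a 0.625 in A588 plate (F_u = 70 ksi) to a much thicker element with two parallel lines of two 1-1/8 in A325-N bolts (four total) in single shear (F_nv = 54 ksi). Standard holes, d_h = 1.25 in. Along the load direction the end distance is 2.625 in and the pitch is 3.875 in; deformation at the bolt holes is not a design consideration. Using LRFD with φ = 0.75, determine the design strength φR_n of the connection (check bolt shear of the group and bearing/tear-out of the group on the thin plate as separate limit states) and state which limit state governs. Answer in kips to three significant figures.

Bolt shear: A_b = π·1.125²/4 = 0.994 in²; R_n = 54 × 0.994 × 4 × 1 = 214.7 kips → 0.75 × 214.7 = 161 kips.
Bearing (1.5 l_c t F_u ≤ 3.0 d t F_u): upper limit = 3.0·1.125·0.625·70 = 147.7 kips.
  Edge l_c = 2.625 − 1.25/2 = 2 → r_n = 131.2 kips; interior l_c = 3.875 − 1.25 = 2.625 → r_n = 147.7 kips.
  R_n,bearing = 2·131.2 + 2·147.7 = 557.8 kips → 0.75 × 557.8 = 418 kips.
Bolt shear governs: 161 kips.

161 kips (bolt shear governs)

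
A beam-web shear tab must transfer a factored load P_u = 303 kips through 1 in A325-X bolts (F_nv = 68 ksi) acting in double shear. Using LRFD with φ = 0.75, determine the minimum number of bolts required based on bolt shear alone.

4 bolts

A_b = π·1²/4 = 0.7854 in².
Per-bolt design strength φR_n = 0.75 × 68 × 0.7854 × 2 = 80.11 kips.
n ≥ 303 / 80.11 = 3.782 → use 4 bolts.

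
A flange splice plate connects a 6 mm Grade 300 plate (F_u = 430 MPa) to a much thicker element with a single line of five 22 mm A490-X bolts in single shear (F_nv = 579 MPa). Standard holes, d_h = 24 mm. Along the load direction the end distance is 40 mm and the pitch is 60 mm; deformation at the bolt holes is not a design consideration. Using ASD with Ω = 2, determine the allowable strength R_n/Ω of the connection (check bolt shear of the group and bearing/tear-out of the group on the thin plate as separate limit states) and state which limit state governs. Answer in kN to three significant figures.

Bolt shear: A_b = π·22²/4 = 380.1 mm²; R_n = 579 × 380.1 × 5 × 1 / 1000 = 1100 kN → 1100 / 2 = 550 kN.
Bearing (1.5 l_c t F_u ≤ 3.0 d t F_u): upper limit = 3.0·22·6·430 / 1000 = 170.3 kN.
  Edge l_c = 40 − 24/2 = 28 → r_n = 108.4 kN; interior l_c = 60 − 24 = 36 → r_n = 139.3 kN.
  R_n,bearing = 1·108.4 + 4·139.3 = 665.6 kN → 665.6 / 2 = 333 kN.
Bearing governs: 333 kN.

333 kN (bearing governs)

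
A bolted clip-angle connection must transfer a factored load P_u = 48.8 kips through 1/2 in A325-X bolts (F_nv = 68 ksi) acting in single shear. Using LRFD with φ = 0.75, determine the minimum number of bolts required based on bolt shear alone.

A_b = π·0.5²/4 = 0.1963 in².
Per-bolt design strength φR_n = 0.75 × 68 × 0.1963 × 1 = 10.01 kips.
n ≥ 48.8 / 10.01 = 4.873 → use 5 bolts.

5 bolts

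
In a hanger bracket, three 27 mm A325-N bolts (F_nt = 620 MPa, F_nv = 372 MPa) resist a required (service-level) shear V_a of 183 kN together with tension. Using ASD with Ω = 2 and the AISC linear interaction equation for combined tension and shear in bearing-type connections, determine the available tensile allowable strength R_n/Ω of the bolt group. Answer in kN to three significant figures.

A_b = π·27²/4 = 572.6 mm²; f_rv = 183 × 1000 / (3 × 572.6) = 106.5 MPa.
F'_nt = 1.3 F_nt − (Ω F_nt / F_nv) f_rv = 1.3·620 − (2·620/372)·106.5 = 450.9 MPa, capped at F_nt → F'_nt = 450.9 MPa.
R_n = F'_nt · A_b · n = 450.9 × 572.6 × 3 / 1000 = 774.4 kN.
Allowable strength R_n/Ω = 774.4 / 2 = 387 kN.

387 kN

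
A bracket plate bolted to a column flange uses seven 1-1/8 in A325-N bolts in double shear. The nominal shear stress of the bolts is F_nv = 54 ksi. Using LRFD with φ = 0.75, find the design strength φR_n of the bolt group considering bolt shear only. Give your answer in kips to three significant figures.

564 kips

A_b = π × 1.125² / 4 = 0.994 in².
R_n = F_nv · A_b · n · n_s = 54 × 0.994 × 7 × 2 = 751.5 kips.
Design strength φR_n = 0.75 × 751.5 = 564 kips.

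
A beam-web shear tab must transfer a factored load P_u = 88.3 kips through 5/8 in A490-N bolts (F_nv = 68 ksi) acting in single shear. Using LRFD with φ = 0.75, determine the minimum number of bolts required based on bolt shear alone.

6 bolts

A_b = π·0.625²/4 = 0.3068 in².
Per-bolt design strength φR_n = 0.75 × 68 × 0.3068 × 1 = 15.65 kips.
n ≥ 88.3 / 15.65 = 5.643 → use 6 bolts.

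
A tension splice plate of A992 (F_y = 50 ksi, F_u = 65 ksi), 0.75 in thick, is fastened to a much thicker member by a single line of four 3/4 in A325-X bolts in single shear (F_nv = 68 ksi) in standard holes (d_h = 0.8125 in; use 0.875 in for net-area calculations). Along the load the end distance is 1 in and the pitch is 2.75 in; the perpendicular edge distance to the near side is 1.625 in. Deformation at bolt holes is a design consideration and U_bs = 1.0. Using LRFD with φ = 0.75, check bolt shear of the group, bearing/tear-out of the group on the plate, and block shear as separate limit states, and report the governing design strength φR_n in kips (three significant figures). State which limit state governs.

Bolt shear: A_b = π·0.75²/4 = 0.4418 in²; R_n = 68 × 0.4418 × 4 × 1 = 120.2 kips → 0.75 × 120.2 = 90.1 kips.
Bearing: edge l_c = 0.5938, r_n = 34.73 kips; interior l_c = 1.938, r_n = 87.75 kips; R_n = 34.73 + 3·87.75 = 298 kips → 223 kips.
Block shear: A_gv = 6.938, A_nv = 4.641, A_nt = 0.8906 in²; R_n = min(0.6F_uA_nv, 0.6F_yA_gv) + U_bs·F_u·A_nt = 238.9 kips → 179 kips.
Bolt shear governs: 90.1 kips.

90.1 kips (bolt shear governs)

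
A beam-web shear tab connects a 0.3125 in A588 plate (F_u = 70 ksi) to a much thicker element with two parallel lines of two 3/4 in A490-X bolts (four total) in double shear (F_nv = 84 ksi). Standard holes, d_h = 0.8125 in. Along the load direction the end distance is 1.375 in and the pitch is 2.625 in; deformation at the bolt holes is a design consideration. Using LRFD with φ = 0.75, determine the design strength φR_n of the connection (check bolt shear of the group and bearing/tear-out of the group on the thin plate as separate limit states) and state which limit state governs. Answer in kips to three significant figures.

97.2 kips (bearing governs)

Bolt shear: A_b = π·0.75²/4 = 0.4418 in²; R_n = 84 × 0.4418 × 4 × 2 = 296.9 kips → 0.75 × 296.9 = 223 kips.
Bearing (1.2 l_c t F_u ≤ 2.4 d t F_u): upper limit = 2.4·0.75·0.3125·70 = 39.38 kips.
  Edge l_c = 1.375 − 0.8125/2 = 0.9688 → r_n = 25.43 kips; interior l_c = 2.625 − 0.8125 = 1.812 → r_n = 39.38 kips.
  R_n,bearing = 2·25.43 + 2·39.38 = 129.6 kips → 0.75 × 129.6 = 97.2 kips.
Bearing governs: 97.2 kips.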